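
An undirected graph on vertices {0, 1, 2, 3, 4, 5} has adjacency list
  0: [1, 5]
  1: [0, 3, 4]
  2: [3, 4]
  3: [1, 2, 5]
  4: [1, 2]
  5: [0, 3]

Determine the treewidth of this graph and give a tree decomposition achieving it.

Each bag holds 3 vertices, so the decomposition has width 2, which upper-bounds the treewidth. Since 5–0–1–3–5 is a cycle in G, G is not acyclic. Forests are exactly the graphs of treewidth ≤ 1, so tw(G) ≥ 2. The upper and lower bounds meet at 2, so that is the treewidth.

Treewidth 2.
One optimal decomposition is:
Bags: B1 = {0, 3, 5}  B2 = {0, 1, 3}  B3 = {1, 2, 3}  B4 = {1, 2, 4}
Tree: B1–B2, B2–B3, B3–B4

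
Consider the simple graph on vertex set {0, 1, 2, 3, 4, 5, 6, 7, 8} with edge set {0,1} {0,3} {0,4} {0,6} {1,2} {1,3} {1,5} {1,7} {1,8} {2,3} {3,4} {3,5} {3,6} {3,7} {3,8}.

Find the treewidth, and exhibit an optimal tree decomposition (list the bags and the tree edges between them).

Treewidth 2.
One optimal decomposition is:
Bags: B1 = {0, 1, 3}  B2 = {0, 3, 4}  B3 = {1, 3, 7}  B4 = {1, 2, 3}  B5 = {0, 3, 6}  B6 = {1, 3, 8}  B7 = {1, 3, 5}
Tree: B1–B2, B1–B3, B3–B4, B1–B5, B4–B6, B3–B7

Every bag has size at most 3, so the width is 3 − 1 = 2 and tw(G) ≤ 2. On the other hand G contains the 3-clique {0, 1, 3}. A clique must lie in a single bag of any decomposition, so no decomposition can have width below 2. Combining the bounds, tw(G) = 2.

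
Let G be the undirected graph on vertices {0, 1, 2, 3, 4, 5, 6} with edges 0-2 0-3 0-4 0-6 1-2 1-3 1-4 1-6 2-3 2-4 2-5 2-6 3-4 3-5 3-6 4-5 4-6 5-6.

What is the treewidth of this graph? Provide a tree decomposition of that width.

Every bag has size at most 5, so the width is 5 − 1 = 4 and tw(G) ≤ 4. For the lower bound, the 5 vertices {0, 2, 3, 4, 6} are pairwise adjacent, and any tree decomposition puts a clique entirely inside one bag — forcing width ≥ 4. Therefore the treewidth is 4.

Treewidth 4.
Bags: B1 = {2, 3, 4, 5, 6}  B2 = {1, 2, 3, 4, 6}  B3 = {0, 2, 3, 4, 6}
Tree: B1–B2, B2–B3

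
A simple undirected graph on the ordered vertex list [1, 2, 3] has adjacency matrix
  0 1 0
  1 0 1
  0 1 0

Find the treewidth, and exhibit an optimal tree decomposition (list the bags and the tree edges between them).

The largest bag has 2 vertices, giving width 1; this decomposition certifies tw(G) ≤ 1. Since G has at least one edge (e.g. 2–3), it is not an edgeless graph, so tw(G) ≥ 1. Combining the bounds, tw(G) = 1.

Treewidth 1.
One optimal decomposition is:
Bags: B1 = {2, 3}  B2 = {1, 2}
Tree: B1–B2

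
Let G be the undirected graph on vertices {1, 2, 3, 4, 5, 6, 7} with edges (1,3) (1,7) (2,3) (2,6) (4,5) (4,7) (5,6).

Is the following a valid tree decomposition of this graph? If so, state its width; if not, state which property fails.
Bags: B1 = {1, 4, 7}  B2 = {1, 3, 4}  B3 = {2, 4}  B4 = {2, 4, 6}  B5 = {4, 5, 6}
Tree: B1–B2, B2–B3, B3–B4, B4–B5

No — edge (3,2) lies in no bag.

A tree decomposition must satisfy three properties: every vertex lies in some bag; for every edge, both endpoints lie together in some bag; and for every vertex, the bags containing it form a connected subtree. Here edge (3,2) lies in no bag, so the decomposition is invalid.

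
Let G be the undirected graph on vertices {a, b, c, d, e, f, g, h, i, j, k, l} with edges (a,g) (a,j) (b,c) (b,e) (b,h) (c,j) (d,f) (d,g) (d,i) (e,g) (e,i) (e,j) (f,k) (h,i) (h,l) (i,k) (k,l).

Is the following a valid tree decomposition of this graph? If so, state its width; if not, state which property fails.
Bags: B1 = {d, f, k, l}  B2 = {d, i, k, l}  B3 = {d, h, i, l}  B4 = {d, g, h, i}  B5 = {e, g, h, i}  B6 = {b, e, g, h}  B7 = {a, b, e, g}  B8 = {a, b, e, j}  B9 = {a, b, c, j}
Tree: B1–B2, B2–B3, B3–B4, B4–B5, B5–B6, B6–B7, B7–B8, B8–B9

Vertex coverage: the bags together contain {a, b, c, d, e, f, g, h, i, j, k, l}, the full vertex set. Edge coverage: each edge of G has both endpoints in at least one bag. Running intersection: for every vertex, the bags containing it form a connected subtree. All three properties hold, so this is a valid tree decomposition of width max|bag| − 1 = 3, and hence tw(G) ≤ 3.

Yes; width 3.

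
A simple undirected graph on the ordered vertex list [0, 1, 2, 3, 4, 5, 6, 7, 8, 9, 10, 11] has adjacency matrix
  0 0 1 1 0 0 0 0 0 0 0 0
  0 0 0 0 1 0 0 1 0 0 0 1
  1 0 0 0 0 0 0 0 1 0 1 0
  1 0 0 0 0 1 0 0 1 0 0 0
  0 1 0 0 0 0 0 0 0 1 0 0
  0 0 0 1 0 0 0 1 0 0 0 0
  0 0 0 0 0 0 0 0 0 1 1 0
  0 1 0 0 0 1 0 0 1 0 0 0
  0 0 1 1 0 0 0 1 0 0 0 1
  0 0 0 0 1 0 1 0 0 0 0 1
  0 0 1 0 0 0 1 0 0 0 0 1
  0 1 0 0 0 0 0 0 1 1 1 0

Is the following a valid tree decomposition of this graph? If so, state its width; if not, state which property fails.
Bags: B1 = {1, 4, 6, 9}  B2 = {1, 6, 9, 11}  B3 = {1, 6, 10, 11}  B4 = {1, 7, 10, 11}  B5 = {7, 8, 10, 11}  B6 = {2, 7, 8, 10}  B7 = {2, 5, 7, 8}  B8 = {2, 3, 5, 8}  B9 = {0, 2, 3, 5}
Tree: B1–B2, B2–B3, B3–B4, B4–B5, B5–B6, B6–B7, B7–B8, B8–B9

Yes; width 3.

Every vertex of G appears in some bag (union = {0, 1, 2, 3, 4, 5, 6, 7, 8, 9, 10, 11}); every edge is covered by a bag; and for each vertex v the set of bags containing v is connected in the bag tree. The decomposition is therefore valid. The largest bag has 4 vertices, so the width is 3.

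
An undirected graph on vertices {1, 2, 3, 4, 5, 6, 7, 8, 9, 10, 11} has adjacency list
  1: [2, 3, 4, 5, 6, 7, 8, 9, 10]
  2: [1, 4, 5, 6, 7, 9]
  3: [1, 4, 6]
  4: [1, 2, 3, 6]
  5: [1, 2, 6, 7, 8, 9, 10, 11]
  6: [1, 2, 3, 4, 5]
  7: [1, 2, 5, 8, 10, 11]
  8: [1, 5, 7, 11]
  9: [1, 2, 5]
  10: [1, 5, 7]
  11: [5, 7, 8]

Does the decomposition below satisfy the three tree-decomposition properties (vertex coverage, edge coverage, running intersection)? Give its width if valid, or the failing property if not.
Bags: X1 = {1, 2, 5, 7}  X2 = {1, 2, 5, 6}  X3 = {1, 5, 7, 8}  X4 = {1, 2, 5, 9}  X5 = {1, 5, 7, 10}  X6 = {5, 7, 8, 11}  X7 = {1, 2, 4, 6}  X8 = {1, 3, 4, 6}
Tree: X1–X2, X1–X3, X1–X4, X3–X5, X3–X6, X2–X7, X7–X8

Yes; width 3.

Checking the three conditions: (i) the bags cover all of {1, 2, 3, 4, 5, 6, 7, 8, 9, 10, 11}; (ii) for each edge, some bag contains both endpoints; (iii) the bags containing any fixed vertex form a subtree. All hold, so the decomposition is valid with width 4 − 1 = 3.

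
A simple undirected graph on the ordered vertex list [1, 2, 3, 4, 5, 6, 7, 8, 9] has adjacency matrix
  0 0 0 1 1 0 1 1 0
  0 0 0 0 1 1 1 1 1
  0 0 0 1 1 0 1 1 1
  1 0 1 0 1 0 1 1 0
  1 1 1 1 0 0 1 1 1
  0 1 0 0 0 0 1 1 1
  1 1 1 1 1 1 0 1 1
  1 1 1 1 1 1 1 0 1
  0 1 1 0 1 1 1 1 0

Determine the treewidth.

A width-4 tree decomposition is:
Bags: B1 = {3, 4, 5, 7, 8}  B2 = {3, 5, 7, 8, 9}  B3 = {2, 5, 7, 8, 9}  B4 = {2, 6, 7, 8, 9}  B5 = {1, 4, 5, 7, 8}
Tree: B1–B2, B2–B3, B3–B4, B1–B5
Each bag holds 5 vertices, so the decomposition has width 4, which upper-bounds the treewidth. Conversely, {1, 4, 5, 7, 8} is a clique of size 5, and the vertices of any clique must share a bag in every tree decomposition; so some bag has ≥ 5 vertices and tw(G) ≥ 4. Therefore the treewidth is 4.

4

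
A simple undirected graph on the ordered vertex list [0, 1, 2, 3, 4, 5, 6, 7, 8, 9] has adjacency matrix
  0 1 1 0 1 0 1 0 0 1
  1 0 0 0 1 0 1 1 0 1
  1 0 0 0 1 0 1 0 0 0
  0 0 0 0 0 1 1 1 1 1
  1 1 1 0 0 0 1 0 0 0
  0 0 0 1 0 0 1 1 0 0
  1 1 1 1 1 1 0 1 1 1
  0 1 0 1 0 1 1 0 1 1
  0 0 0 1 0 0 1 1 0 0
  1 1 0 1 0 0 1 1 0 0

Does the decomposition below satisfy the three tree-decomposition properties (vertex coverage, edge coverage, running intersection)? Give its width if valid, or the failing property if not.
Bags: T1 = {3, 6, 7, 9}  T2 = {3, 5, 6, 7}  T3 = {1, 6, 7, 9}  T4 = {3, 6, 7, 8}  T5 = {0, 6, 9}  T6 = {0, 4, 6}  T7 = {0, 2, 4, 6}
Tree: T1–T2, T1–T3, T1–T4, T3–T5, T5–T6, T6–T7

A tree decomposition must satisfy three properties: every vertex lies in some bag; for every edge, both endpoints lie together in some bag; and for every vertex, the bags containing it form a connected subtree. Here edge (1,0) lies in no bag, so the decomposition is invalid.

No — edge (1,0) lies in no bag.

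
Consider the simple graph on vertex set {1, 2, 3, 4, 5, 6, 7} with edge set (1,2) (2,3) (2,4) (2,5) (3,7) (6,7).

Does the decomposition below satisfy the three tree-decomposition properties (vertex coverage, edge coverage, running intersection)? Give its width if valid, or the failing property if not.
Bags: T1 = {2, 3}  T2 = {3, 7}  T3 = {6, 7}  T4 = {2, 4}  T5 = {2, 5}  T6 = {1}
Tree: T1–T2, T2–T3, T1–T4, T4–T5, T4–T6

No — edge (2,1) lies in no bag.

A tree decomposition must satisfy three properties: every vertex lies in some bag; for every edge, both endpoints lie together in some bag; and for every vertex, the bags containing it form a connected subtree. Here edge (2,1) lies in no bag, so the decomposition is invalid.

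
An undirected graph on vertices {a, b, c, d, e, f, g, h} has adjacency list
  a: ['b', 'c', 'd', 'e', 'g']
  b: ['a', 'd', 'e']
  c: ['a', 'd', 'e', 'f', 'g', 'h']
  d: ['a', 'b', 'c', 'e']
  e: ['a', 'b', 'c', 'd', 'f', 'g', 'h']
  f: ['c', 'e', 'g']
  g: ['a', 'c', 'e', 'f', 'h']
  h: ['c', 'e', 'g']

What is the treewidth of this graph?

A width-3 tree decomposition is:
Bags: B1 = {a, c, d, e}  B2 = {a, b, d, e}  B3 = {a, c, e, g}  B4 = {c, e, f, g}  B5 = {c, e, g, h}
Tree: B1–B2, B1–B3, B3–B4, B3–B5
Each bag holds 4 vertices, so the decomposition has width 3, which upper-bounds the treewidth. Conversely, {a, c, d, e} is a clique of size 4, and the vertices of any clique must share a bag in every tree decomposition; so some bag has ≥ 4 vertices and tw(G) ≥ 3. Therefore the treewidth is 3.

3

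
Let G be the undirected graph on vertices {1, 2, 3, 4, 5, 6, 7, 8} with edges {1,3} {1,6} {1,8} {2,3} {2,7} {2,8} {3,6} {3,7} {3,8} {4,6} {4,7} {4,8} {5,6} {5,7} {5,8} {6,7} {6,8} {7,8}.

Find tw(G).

3

A width-3 tree decomposition is:
Bags: B1 = {1, 3, 6, 8}  B2 = {3, 6, 7, 8}  B3 = {2, 3, 7, 8}  B4 = {4, 6, 7, 8}  B5 = {5, 6, 7, 8}
Tree: B1–B2, B2–B3, B2–B4, B2–B5
The largest bag has 4 vertices, giving width 3; this decomposition certifies tw(G) ≤ 3. Conversely, {2, 3, 7, 8} is a clique of size 4, and the vertices of any clique must share a bag in every tree decomposition; so some bag has ≥ 4 vertices and tw(G) ≥ 3. Therefore the treewidth is 3.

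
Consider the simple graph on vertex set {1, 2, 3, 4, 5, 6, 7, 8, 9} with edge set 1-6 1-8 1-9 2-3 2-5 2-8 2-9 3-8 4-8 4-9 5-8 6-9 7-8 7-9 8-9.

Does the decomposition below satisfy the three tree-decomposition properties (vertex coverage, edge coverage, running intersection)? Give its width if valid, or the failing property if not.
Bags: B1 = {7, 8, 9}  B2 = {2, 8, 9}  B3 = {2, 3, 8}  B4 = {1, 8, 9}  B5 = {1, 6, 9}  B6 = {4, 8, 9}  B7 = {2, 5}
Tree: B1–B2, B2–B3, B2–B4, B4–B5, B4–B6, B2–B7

A tree decomposition must satisfy three properties: every vertex lies in some bag; for every edge, both endpoints lie together in some bag; and for every vertex, the bags containing it form a connected subtree. Here edge (8,5) lies in no bag, so the decomposition is invalid.

No — edge (8,5) lies in no bag.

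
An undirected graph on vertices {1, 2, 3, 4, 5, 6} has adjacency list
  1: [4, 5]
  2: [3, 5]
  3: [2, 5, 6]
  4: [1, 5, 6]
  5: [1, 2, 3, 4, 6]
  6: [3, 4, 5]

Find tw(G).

A width-2 tree decomposition is:
Bags: B1 = {4, 5, 6}  B2 = {3, 5, 6}  B3 = {1, 4, 5}  B4 = {2, 3, 5}
Tree: B1–B2, B1–B3, B2–B4
Every bag has size at most 3, so the width is 3 − 1 = 2 and tw(G) ≤ 2. On the other hand G contains the 3-clique {1, 4, 5}. A clique must lie in a single bag of any decomposition, so no decomposition can have width below 2. The upper and lower bounds meet at 2, so that is the treewidth.

2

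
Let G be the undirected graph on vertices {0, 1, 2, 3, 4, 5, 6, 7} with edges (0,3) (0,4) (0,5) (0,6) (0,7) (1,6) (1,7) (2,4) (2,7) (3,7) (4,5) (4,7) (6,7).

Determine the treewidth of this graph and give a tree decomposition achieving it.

Each bag holds 3 vertices, so the decomposition has width 2, which upper-bounds the treewidth. Conversely, {0, 4, 5} is a clique of size 3, and the vertices of any clique must share a bag in every tree decomposition; so some bag has ≥ 3 vertices and tw(G) ≥ 2. Therefore the treewidth is 2.

Treewidth 2.
One such decomposition:
Bags: B1 = {0, 6, 7}  B2 = {0, 4, 7}  B3 = {1, 6, 7}  B4 = {0, 4, 5}  B5 = {2, 4, 7}  B6 = {0, 3, 7}
Tree: B1–B2, B1–B3, B2–B4, B2–B5, B1–B6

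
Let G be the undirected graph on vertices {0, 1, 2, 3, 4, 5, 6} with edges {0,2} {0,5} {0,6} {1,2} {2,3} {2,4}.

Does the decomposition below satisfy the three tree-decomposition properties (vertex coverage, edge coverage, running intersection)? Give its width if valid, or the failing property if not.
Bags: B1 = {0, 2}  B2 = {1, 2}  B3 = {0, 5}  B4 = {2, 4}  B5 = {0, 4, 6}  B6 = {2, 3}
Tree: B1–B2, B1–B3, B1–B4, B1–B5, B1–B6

No — bags containing vertex 4 are not connected in the tree.

A tree decomposition must satisfy three properties: every vertex lies in some bag; for every edge, both endpoints lie together in some bag; and for every vertex, the bags containing it form a connected subtree. Here bags containing vertex 4 are not connected in the tree, so the decomposition is invalid.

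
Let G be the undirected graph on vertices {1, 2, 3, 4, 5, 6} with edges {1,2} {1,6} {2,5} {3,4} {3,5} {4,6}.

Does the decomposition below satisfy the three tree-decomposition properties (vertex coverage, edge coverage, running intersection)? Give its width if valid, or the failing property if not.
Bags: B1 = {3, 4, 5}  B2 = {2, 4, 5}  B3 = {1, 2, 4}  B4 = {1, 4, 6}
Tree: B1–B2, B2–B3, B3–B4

Every vertex of G appears in some bag (union = {1, 2, 3, 4, 5, 6}); every edge is covered by a bag; and for each vertex v the set of bags containing v is connected in the bag tree. The decomposition is therefore valid. The largest bag has 3 vertices, so the width is 2.

Yes; width 2.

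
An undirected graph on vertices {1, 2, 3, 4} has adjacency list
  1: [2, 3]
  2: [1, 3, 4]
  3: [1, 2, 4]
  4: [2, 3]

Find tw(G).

A width-2 tree decomposition is:
Bags: B1 = {1, 2, 3}  B2 = {2, 3, 4}
Tree: B1–B2
The largest bag has 3 vertices, giving width 2; this decomposition certifies tw(G) ≤ 2. On the other hand G contains the 3-clique {1, 2, 3}. A clique must lie in a single bag of any decomposition, so no decomposition can have width below 2. Hence tw(G) = 2 exactly.

2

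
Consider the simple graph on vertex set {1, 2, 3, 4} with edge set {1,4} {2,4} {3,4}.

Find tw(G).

A width-1 tree decomposition is:
Bags: B1 = {3, 4}  B2 = {2, 4}  B3 = {1, 4}
Tree: B1–B2, B1–B3
The largest bag has 2 vertices, giving width 1; this decomposition certifies tw(G) ≤ 1. Since G has at least one edge (e.g. 3–4), it is not an edgeless graph, so tw(G) ≥ 1. Combining the bounds, tw(G) = 1.

1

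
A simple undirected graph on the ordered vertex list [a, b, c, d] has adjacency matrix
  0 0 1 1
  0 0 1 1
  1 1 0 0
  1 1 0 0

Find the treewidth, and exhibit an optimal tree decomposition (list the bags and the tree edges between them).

Treewidth 2.
One such decomposition:
Bags: B1 = {b, c, d}  B2 = {a, c, d}
Tree: B1–B2

Every bag has size at most 3, so the width is 3 − 1 = 2 and tw(G) ≤ 2. For the lower bound, G contains the cycle c–b–d–a–c, so G is not a forest; only forests have treewidth ≤ 1, hence tw(G) ≥ 2. Therefore the treewidth is 2.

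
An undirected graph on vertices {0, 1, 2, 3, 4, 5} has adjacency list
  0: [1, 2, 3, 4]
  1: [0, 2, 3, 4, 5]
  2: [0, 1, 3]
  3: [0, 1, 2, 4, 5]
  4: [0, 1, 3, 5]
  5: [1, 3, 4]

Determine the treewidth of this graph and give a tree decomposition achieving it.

Every bag has size at most 4, so the width is 4 − 1 = 3 and tw(G) ≤ 3. Conversely, {0, 1, 2, 3} is a clique of size 4, and the vertices of any clique must share a bag in every tree decomposition; so some bag has ≥ 4 vertices and tw(G) ≥ 3. The upper and lower bounds meet at 3, so that is the treewidth.

Treewidth 3.
One such decomposition:
Bags: B1 = {0, 1, 2, 3}  B2 = {0, 1, 3, 4}  B3 = {1, 3, 4, 5}
Tree: B1–B2, B2–B3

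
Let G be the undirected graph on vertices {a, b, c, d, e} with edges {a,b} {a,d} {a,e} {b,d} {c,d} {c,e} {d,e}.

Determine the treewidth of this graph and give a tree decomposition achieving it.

The largest bag has 3 vertices, giving width 2; this decomposition certifies tw(G) ≤ 2. Conversely, {c, d, e} is a clique of size 3, and the vertices of any clique must share a bag in every tree decomposition; so some bag has ≥ 3 vertices and tw(G) ≥ 2. The upper and lower bounds meet at 2, so that is the treewidth.

Treewidth 2.
Bags: B1 = {a, d, e}  B2 = {c, d, e}  B3 = {a, b, d}
Tree: B1–B2, B1–B3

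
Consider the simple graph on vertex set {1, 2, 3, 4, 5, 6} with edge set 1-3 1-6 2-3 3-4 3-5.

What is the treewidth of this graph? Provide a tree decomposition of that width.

Treewidth 1.
One such decomposition:
Bags: B1 = {2, 3}  B2 = {1, 3}  B3 = {3, 4}  B4 = {1, 6}  B5 = {3, 5}
Tree: B1–B2, B2–B3, B2–B4, B2–B5

Each bag holds 2 vertices, so the decomposition has width 1, which upper-bounds the treewidth. Since G has at least one edge (e.g. 2–3), it is not an edgeless graph, so tw(G) ≥ 1. Combining the bounds, tw(G) = 1.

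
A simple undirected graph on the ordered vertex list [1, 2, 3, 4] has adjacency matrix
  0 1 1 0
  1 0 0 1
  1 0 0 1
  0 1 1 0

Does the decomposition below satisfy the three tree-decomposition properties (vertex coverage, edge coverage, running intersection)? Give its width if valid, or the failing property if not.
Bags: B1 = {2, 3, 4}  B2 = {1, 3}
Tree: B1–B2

A tree decomposition must satisfy three properties: every vertex lies in some bag; for every edge, both endpoints lie together in some bag; and for every vertex, the bags containing it form a connected subtree. Here edge (2,1) lies in no bag, so the decomposition is invalid.

No — edge (2,1) lies in no bag.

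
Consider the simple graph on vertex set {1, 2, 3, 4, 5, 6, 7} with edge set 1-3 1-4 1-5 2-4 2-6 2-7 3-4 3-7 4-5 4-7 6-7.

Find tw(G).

A width-2 tree decomposition is:
Bags: B1 = {3, 4, 7}  B2 = {1, 3, 4}  B3 = {1, 4, 5}  B4 = {2, 4, 7}  B5 = {2, 6, 7}
Tree: B1–B2, B2–B3, B1–B4, B4–B5
Each bag holds 3 vertices, so the decomposition has width 2, which upper-bounds the treewidth. On the other hand G contains the 3-clique {1, 3, 4}. A clique must lie in a single bag of any decomposition, so no decomposition can have width below 2. Therefore the treewidth is 2.

2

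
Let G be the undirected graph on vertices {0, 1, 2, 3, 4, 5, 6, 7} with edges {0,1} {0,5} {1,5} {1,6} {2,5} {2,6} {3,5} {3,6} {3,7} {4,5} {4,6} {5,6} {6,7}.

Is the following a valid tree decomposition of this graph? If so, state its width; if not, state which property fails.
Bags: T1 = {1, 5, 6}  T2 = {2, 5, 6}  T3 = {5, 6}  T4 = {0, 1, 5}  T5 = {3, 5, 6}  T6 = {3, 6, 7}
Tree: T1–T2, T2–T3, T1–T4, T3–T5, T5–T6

No — vertex 4 appears in no bag.

A tree decomposition must satisfy three properties: every vertex lies in some bag; for every edge, both endpoints lie together in some bag; and for every vertex, the bags containing it form a connected subtree. Here vertex 4 appears in no bag, so the decomposition is invalid.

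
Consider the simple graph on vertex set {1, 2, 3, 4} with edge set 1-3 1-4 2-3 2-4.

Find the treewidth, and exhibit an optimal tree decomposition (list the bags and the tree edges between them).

Treewidth 2.
One such decomposition:
Bags: B1 = {2, 3, 4}  B2 = {1, 3, 4}
Tree: B1–B2

The largest bag has 3 vertices, giving width 2; this decomposition certifies tw(G) ≤ 2. The edges 4–2–3–1–4 form a cycle, so G is not a tree and its treewidth is at least 2. Hence tw(G) = 2 exactly.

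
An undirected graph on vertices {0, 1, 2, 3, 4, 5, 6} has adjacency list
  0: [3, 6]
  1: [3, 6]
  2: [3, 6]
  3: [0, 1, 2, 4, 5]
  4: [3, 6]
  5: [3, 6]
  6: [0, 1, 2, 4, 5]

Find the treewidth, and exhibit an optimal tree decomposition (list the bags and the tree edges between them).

Treewidth 2.
Bags: B1 = {2, 3, 6}  B2 = {1, 3, 6}  B3 = {3, 4, 6}  B4 = {3, 5, 6}  B5 = {0, 3, 6}
Tree: B1–B2, B2–B3, B3–B4, B4–B5

Every bag has size at most 3, so the width is 3 − 1 = 2 and tw(G) ≤ 2. For the lower bound, G contains the cycle 3–2–6–1–3, so G is not a forest; only forests have treewidth ≤ 1, hence tw(G) ≥ 2. The upper and lower bounds meet at 2, so that is the treewidth.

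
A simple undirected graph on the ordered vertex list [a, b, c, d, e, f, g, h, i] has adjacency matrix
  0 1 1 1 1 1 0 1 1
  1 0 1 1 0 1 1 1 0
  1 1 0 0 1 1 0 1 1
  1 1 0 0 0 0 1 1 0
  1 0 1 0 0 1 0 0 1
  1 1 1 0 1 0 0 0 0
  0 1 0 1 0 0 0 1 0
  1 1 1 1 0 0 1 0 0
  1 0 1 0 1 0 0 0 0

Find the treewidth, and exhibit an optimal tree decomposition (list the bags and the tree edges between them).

Each bag holds 4 vertices, so the decomposition has width 3, which upper-bounds the treewidth. For the lower bound, the 4 vertices {b, d, g, h} are pairwise adjacent, and any tree decomposition puts a clique entirely inside one bag — forcing width ≥ 3. The upper and lower bounds meet at 3, so that is the treewidth.

Treewidth 3.
Bags: B1 = {b, d, g, h}  B2 = {a, b, d, h}  B3 = {a, b, c, h}  B4 = {a, b, c, f}  B5 = {a, c, e, f}  B6 = {a, c, e, i}
Tree: B1–B2, B2–B3, B3–B4, B4–B5, B5–B6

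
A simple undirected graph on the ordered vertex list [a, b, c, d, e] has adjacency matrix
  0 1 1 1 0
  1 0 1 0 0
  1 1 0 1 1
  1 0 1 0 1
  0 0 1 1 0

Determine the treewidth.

2

A width-2 tree decomposition is:
Bags: B1 = {a, b, c}  B2 = {a, c, d}  B3 = {c, d, e}
Tree: B1–B2, B2–B3
The largest bag has 3 vertices, giving width 2; this decomposition certifies tw(G) ≤ 2. On the other hand G contains the 3-clique {c, d, e}. A clique must lie in a single bag of any decomposition, so no decomposition can have width below 2. Therefore the treewidth is 2.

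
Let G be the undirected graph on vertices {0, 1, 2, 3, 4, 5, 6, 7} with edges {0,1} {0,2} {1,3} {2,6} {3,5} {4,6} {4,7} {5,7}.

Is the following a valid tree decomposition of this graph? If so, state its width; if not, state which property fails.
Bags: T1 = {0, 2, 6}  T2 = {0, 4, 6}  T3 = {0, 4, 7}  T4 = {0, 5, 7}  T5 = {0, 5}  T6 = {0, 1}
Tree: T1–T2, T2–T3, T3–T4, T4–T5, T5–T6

A tree decomposition must satisfy three properties: every vertex lies in some bag; for every edge, both endpoints lie together in some bag; and for every vertex, the bags containing it form a connected subtree. Here vertex 3 appears in no bag, so the decomposition is invalid.

No — vertex 3 appears in no bag.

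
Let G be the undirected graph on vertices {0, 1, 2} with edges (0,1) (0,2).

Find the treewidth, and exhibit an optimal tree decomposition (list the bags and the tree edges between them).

Every bag has size at most 2, so the width is 2 − 1 = 1 and tw(G) ≤ 1. Since G has at least one edge (e.g. 0–1), it is not an edgeless graph, so tw(G) ≥ 1. Therefore the treewidth is 1.

Treewidth 1.
One optimal decomposition is:
Bags: B1 = {0, 1}  B2 = {0, 2}
Tree: B1–B2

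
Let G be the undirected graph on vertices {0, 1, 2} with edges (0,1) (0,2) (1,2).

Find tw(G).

2

A width-2 tree decomposition is:
Bags: B1 = {0, 1, 2}
Tree: (single bag)
With just one bag of size 3, the width is 3 − 1 = 2, so tw(G) ≤ 2. On the other hand G contains the 3-clique {0, 1, 2}. A clique must lie in a single bag of any decomposition, so no decomposition can have width below 2. Therefore the treewidth is 2.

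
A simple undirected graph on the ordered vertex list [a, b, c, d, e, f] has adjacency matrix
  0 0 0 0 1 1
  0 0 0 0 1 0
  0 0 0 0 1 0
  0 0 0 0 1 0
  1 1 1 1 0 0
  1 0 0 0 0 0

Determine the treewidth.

1

A width-1 tree decomposition is:
Bags: B1 = {c, e}  B2 = {a, e}  B3 = {a, f}  B4 = {d, e}  B5 = {b, e}
Tree: B1–B2, B2–B3, B1–B4, B4–B5
Every bag has size at most 2, so the width is 2 − 1 = 1 and tw(G) ≤ 1. G has an edge, so its treewidth is at least 1. Therefore the treewidth is 1.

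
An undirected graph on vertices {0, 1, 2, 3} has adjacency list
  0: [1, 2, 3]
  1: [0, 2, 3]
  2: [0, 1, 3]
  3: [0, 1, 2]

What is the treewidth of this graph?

3

A width-3 tree decomposition is:
Bags: B1 = {0, 1, 2, 3}
Tree: (single bag)
A single bag containing all 4 vertices is trivially a valid decomposition of width 3. On the other hand G contains the 4-clique {0, 1, 2, 3}. A clique must lie in a single bag of any decomposition, so no decomposition can have width below 3. Hence tw(G) = 3 exactly.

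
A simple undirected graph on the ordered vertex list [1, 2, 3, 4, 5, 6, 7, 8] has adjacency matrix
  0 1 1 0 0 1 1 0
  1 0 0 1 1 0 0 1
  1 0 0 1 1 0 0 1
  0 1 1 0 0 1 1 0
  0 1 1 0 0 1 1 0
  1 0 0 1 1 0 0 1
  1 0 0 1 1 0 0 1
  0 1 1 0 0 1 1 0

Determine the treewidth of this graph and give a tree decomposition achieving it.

Every bag has size at most 5, so the width is 5 − 1 = 4 and tw(G) ≤ 4. For the lower bound: the 5 vertex sets {3,8}, {4,7}, {2,5}, {6}, {1} are disjoint, each induces a connected subgraph, and every pair is joined by at least one edge of G. Contracting each set to a single vertex therefore yields K_{5} as a minor, and since treewidth is minor-monotone, tw(G) ≥ tw(K_{5}) = 4. The upper and lower bounds meet at 4, so that is the treewidth.

Treewidth 4.
One such decomposition:
Bags: B1 = {2, 3, 6, 7, 8}  B2 = {2, 3, 4, 6, 7}  B3 = {2, 3, 5, 6, 7}  B4 = {1, 2, 3, 6, 7}
Tree: B1–B2, B2–B3, B3–B4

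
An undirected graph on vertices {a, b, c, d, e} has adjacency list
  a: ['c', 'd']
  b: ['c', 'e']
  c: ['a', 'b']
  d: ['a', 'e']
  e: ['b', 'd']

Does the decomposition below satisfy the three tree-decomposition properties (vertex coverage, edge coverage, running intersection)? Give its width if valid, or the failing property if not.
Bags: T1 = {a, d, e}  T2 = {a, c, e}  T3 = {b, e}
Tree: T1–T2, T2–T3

No — edge (c,b) lies in no bag.

A tree decomposition must satisfy three properties: every vertex lies in some bag; for every edge, both endpoints lie together in some bag; and for every vertex, the bags containing it form a connected subtree. Here edge (c,b) lies in no bag, so the decomposition is invalid.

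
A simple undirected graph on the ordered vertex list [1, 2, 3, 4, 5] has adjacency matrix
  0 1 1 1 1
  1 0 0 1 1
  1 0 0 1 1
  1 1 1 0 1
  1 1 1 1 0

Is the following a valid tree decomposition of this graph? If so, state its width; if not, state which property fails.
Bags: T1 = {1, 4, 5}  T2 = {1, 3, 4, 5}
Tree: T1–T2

A tree decomposition must satisfy three properties: every vertex lies in some bag; for every edge, both endpoints lie together in some bag; and for every vertex, the bags containing it form a connected subtree. Here vertex 2 appears in no bag, so the decomposition is invalid.

No — vertex 2 appears in no bag.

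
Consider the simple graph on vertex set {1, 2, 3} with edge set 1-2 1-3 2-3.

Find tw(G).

A width-2 tree decomposition is:
Bags: B1 = {1, 2, 3}
Tree: (single bag)
A single bag containing all 3 vertices is trivially a valid decomposition of width 2. On the other hand G contains the 3-clique {1, 2, 3}. A clique must lie in a single bag of any decomposition, so no decomposition can have width below 2. The upper and lower bounds meet at 2, so that is the treewidth.

2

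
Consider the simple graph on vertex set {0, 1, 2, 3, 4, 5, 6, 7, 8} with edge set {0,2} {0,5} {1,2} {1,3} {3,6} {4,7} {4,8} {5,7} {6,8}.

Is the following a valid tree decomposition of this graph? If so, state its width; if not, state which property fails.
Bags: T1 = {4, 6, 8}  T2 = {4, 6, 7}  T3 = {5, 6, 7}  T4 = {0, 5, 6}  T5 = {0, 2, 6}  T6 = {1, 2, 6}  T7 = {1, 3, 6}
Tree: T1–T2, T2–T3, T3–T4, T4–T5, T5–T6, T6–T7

Yes; width 2.

Vertex coverage: the bags together contain {0, 1, 2, 3, 4, 5, 6, 7, 8}, the full vertex set. Edge coverage: each edge of G has both endpoints in at least one bag. Running intersection: for every vertex, the bags containing it form a connected subtree. All three properties hold, so this is a valid tree decomposition of width max|bag| − 1 = 2, and hence tw(G) ≤ 2.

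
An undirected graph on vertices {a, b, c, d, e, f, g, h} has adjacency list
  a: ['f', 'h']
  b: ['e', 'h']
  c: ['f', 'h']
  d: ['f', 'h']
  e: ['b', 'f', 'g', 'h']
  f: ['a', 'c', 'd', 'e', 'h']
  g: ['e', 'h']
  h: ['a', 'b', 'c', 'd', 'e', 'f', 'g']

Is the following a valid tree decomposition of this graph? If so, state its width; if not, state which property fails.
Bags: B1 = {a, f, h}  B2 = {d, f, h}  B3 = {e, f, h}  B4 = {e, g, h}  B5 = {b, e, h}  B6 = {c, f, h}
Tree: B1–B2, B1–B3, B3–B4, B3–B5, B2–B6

Yes; width 2.

Checking the three conditions: (i) the bags cover all of {a, b, c, d, e, f, g, h}; (ii) for each edge, some bag contains both endpoints; (iii) the bags containing any fixed vertex form a subtree. All hold, so the decomposition is valid with width 3 − 1 = 2.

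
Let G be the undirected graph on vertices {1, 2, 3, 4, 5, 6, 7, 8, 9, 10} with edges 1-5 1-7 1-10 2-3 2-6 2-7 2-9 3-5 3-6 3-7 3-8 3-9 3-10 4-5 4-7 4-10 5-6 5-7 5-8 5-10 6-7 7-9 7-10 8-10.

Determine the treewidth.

3

A width-3 tree decomposition is:
Bags: B1 = {1, 5, 7, 10}  B2 = {3, 5, 7, 10}  B3 = {3, 5, 6, 7}  B4 = {3, 5, 8, 10}  B5 = {4, 5, 7, 10}  B6 = {2, 3, 6, 7}  B7 = {2, 3, 7, 9}
Tree: B1–B2, B2–B3, B2–B4, B1–B5, B3–B6, B6–B7
Each bag holds 4 vertices, so the decomposition has width 3, which upper-bounds the treewidth. On the other hand G contains the 4-clique {3, 5, 8, 10}. A clique must lie in a single bag of any decomposition, so no decomposition can have width below 3. Hence tw(G) = 3 exactly.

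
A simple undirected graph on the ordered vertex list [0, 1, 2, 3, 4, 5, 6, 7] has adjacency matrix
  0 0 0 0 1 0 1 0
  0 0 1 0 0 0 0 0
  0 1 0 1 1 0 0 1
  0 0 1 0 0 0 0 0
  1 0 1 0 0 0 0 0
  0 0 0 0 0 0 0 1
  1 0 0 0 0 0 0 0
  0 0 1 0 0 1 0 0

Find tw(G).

A width-1 tree decomposition is:
Bags: B1 = {2, 7}  B2 = {2, 4}  B3 = {1, 2}  B4 = {5, 7}  B5 = {0, 4}  B6 = {2, 3}  B7 = {0, 6}
Tree: B1–B2, B2–B3, B1–B4, B2–B5, B3–B6, B5–B7
The largest bag has 2 vertices, giving width 1; this decomposition certifies tw(G) ≤ 1. Since G has at least one edge (e.g. 2–7), it is not an edgeless graph, so tw(G) ≥ 1. The upper and lower bounds meet at 1, so that is the treewidth.

1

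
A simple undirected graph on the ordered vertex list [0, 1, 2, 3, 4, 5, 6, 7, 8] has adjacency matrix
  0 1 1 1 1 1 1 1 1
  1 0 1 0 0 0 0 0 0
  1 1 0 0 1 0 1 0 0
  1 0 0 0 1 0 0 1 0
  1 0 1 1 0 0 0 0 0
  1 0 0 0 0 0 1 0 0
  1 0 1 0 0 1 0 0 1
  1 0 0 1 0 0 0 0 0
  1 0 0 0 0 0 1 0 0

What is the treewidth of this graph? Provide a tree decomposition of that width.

The largest bag has 3 vertices, giving width 2; this decomposition certifies tw(G) ≤ 2. For the lower bound, the 3 vertices {0, 1, 2} are pairwise adjacent, and any tree decomposition puts a clique entirely inside one bag — forcing width ≥ 2. Hence tw(G) = 2 exactly.

Treewidth 2.
One optimal decomposition is:
Bags: B1 = {0, 2, 4}  B2 = {0, 2, 6}  B3 = {0, 6, 8}  B4 = {0, 5, 6}  B5 = {0, 3, 4}  B6 = {0, 1, 2}  B7 = {0, 3, 7}
Tree: B1–B2, B2–B3, B2–B4, B1–B5, B2–B6, B5–B7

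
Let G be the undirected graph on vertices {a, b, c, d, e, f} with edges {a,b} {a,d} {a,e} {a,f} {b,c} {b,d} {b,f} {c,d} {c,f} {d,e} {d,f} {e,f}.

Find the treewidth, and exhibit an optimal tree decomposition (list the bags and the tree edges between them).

The largest bag has 4 vertices, giving width 3; this decomposition certifies tw(G) ≤ 3. For the lower bound, the 4 vertices {b, c, d, f} are pairwise adjacent, and any tree decomposition puts a clique entirely inside one bag — forcing width ≥ 3. Combining the bounds, tw(G) = 3.

Treewidth 3.
One such decomposition:
Bags: B1 = {a, b, d, f}  B2 = {a, d, e, f}  B3 = {b, c, d, f}
Tree: B1–B2, B1–B3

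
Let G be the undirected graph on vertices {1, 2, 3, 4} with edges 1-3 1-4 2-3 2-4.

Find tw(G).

2

A width-2 tree decomposition is:
Bags: B1 = {1, 2, 3}  B2 = {1, 2, 4}
Tree: B1–B2
The largest bag has 3 vertices, giving width 2; this decomposition certifies tw(G) ≤ 2. Since 1–3–2–4–1 is a cycle in G, G is not acyclic. Forests are exactly the graphs of treewidth ≤ 1, so tw(G) ≥ 2. The upper and lower bounds meet at 2, so that is the treewidth.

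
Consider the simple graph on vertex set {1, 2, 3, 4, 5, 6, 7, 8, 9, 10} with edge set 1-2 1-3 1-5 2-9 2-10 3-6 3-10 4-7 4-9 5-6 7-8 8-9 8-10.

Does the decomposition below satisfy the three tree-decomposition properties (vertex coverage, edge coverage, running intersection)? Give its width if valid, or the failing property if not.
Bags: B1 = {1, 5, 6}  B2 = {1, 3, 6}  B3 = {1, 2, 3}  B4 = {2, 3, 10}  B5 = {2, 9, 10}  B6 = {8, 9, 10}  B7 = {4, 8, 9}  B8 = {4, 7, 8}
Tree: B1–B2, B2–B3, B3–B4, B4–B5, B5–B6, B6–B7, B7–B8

Yes; width 2.

Vertex coverage: the bags together contain {1, 2, 3, 4, 5, 6, 7, 8, 9, 10}, the full vertex set. Edge coverage: each edge of G has both endpoints in at least one bag. Running intersection: for every vertex, the bags containing it form a connected subtree. All three properties hold, so this is a valid tree decomposition of width max|bag| − 1 = 2, and hence tw(G) ≤ 2.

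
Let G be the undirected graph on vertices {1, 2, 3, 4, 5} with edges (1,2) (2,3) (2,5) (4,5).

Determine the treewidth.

1

A width-1 tree decomposition is:
Bags: B1 = {2, 5}  B2 = {2, 3}  B3 = {4, 5}  B4 = {1, 2}
Tree: B1–B2, B1–B3, B2–B4
Each bag holds 2 vertices, so the decomposition has width 1, which upper-bounds the treewidth. Any graph with an edge has treewidth ≥ 1, and G has the edge 5–2. The upper and lower bounds meet at 1, so that is the treewidth.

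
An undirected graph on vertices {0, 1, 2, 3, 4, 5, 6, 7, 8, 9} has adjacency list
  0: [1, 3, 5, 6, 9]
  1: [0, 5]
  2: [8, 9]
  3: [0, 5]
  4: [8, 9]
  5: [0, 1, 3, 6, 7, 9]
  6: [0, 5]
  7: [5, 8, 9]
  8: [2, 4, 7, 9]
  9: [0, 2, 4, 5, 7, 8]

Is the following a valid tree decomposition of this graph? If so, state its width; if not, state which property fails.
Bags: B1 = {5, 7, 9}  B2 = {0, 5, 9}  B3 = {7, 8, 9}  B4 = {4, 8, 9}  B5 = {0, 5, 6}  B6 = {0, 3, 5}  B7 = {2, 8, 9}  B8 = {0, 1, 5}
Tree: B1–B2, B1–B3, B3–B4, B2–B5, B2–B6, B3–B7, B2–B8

Vertex coverage: the bags together contain {0, 1, 2, 3, 4, 5, 6, 7, 8, 9}, the full vertex set. Edge coverage: each edge of G has both endpoints in at least one bag. Running intersection: for every vertex, the bags containing it form a connected subtree. All three properties hold, so this is a valid tree decomposition of width max|bag| − 1 = 2, and hence tw(G) ≤ 2.

Yes; width 2.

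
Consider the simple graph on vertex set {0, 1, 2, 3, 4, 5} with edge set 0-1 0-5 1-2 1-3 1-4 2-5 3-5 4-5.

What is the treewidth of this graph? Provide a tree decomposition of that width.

The largest bag has 3 vertices, giving width 2; this decomposition certifies tw(G) ≤ 2. The edges 5–3–1–4–5 form a cycle, so G is not a tree and its treewidth is at least 2. Therefore the treewidth is 2.

Treewidth 2.
One such decomposition:
Bags: B1 = {1, 3, 5}  B2 = {1, 4, 5}  B3 = {0, 1, 5}  B4 = {1, 2, 5}
Tree: B1–B2, B2–B3, B3–B4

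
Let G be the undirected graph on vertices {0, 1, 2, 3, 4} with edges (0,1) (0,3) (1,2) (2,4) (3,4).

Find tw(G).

2

A width-2 tree decomposition is:
Bags: B1 = {0, 3, 4}  B2 = {0, 2, 4}  B3 = {0, 1, 2}
Tree: B1–B2, B2–B3
Every bag has size at most 3, so the width is 3 − 1 = 2 and tw(G) ≤ 2. For the lower bound, G contains the cycle 0–3–4–2–1–0, so G is not a forest; only forests have treewidth ≤ 1, hence tw(G) ≥ 2. Hence tw(G) = 2 exactly.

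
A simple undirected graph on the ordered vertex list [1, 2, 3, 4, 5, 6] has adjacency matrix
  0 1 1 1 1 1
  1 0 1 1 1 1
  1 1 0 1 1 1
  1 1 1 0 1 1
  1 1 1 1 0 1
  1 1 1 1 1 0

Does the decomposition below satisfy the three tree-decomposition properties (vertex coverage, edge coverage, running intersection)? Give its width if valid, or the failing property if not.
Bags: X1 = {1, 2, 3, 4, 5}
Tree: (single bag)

A tree decomposition must satisfy three properties: every vertex lies in some bag; for every edge, both endpoints lie together in some bag; and for every vertex, the bags containing it form a connected subtree. Here vertex 6 appears in no bag, so the decomposition is invalid.

No — vertex 6 appears in no bag.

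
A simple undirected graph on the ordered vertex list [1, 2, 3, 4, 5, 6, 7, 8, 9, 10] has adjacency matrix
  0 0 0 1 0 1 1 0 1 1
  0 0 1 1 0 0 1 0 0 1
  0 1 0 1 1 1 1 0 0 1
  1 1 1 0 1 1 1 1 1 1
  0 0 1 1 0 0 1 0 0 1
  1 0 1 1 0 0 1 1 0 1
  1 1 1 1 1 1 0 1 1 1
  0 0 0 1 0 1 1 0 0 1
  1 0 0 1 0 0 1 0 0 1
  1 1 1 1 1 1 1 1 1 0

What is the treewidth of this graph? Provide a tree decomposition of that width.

The largest bag has 5 vertices, giving width 4; this decomposition certifies tw(G) ≤ 4. On the other hand G contains the 5-clique {4, 6, 7, 8, 10}. A clique must lie in a single bag of any decomposition, so no decomposition can have width below 4. The upper and lower bounds meet at 4, so that is the treewidth.

Treewidth 4.
One optimal decomposition is:
Bags: B1 = {1, 4, 6, 7, 10}  B2 = {3, 4, 6, 7, 10}  B3 = {3, 4, 5, 7, 10}  B4 = {2, 3, 4, 7, 10}  B5 = {1, 4, 7, 9, 10}  B6 = {4, 6, 7, 8, 10}
Tree: B1–B2, B2–B3, B2–B4, B1–B5, B1–B6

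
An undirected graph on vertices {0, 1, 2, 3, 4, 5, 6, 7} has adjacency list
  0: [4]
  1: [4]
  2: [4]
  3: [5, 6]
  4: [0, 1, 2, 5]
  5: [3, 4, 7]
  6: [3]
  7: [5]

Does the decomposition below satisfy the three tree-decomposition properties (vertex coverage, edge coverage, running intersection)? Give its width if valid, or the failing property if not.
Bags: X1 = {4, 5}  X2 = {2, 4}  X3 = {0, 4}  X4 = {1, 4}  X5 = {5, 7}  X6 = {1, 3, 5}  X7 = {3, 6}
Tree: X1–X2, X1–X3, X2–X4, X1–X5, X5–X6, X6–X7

No — bags containing vertex 1 are not connected in the tree.

A tree decomposition must satisfy three properties: every vertex lies in some bag; for every edge, both endpoints lie together in some bag; and for every vertex, the bags containing it form a connected subtree. Here bags containing vertex 1 are not connected in the tree, so the decomposition is invalid.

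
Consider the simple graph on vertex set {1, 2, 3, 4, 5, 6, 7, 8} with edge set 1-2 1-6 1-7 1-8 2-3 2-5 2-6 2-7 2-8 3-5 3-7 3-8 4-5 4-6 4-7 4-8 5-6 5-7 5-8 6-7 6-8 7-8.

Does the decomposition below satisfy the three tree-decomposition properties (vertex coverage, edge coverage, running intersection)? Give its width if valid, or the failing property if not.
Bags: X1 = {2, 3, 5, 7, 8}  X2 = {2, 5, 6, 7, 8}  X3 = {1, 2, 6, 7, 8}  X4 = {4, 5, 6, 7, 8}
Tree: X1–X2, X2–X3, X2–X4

Yes; width 4.

Checking the three conditions: (i) the bags cover all of {1, 2, 3, 4, 5, 6, 7, 8}; (ii) for each edge, some bag contains both endpoints; (iii) the bags containing any fixed vertex form a subtree. All hold, so the decomposition is valid with width 5 − 1 = 4.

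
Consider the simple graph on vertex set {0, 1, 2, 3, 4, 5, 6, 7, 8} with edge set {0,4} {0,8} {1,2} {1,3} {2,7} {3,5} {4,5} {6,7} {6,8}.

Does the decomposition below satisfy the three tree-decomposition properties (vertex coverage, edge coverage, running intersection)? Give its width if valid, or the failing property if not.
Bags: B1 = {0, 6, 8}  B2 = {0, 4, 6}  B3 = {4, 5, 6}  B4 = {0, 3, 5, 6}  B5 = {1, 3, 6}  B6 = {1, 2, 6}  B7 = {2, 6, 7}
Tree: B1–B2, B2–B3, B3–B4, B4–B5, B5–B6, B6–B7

No — bags containing vertex 0 are not connected in the tree.

A tree decomposition must satisfy three properties: every vertex lies in some bag; for every edge, both endpoints lie together in some bag; and for every vertex, the bags containing it form a connected subtree. Here bags containing vertex 0 are not connected in the tree, so the decomposition is invalid.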